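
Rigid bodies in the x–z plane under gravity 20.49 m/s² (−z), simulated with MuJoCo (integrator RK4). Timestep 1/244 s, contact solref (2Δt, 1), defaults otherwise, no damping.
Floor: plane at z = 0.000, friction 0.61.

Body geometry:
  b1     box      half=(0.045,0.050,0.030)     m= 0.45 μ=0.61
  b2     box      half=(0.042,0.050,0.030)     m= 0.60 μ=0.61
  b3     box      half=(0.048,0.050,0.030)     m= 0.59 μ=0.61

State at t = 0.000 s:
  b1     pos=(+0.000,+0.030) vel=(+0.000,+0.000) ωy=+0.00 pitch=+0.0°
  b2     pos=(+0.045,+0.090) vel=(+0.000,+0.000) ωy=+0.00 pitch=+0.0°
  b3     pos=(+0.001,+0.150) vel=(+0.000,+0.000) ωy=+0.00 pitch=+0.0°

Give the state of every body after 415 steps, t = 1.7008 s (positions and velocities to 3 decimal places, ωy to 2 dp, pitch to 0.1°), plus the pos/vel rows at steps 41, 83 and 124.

State at t = 1.7008 s:
  b1     pos=(+0.000,+0.030) vel=(+0.000,+0.000) ωy=+0.00 pitch=+0.0°
  b2     pos=(+0.084,+0.042) vel=(+0.000,+0.000) ωy=+0.00 pitch=+90.0°
  b3     pos=(-0.116,+0.030) vel=(+0.000,+0.000) ωy=+0.00 pitch=+180.0°

Key-timestep trajectory:
   step    t(s)  b1.x    b1.z    b1.vx   b1.vz   b2.x    b2.z    b2.vx   b2.vz   b3.x    b3.z    b3.vx   b3.vz 
     41  0.1680   +0.000  +0.030  +0.001  +0.000   +0.045  +0.090  +0.002  +0.000   -0.015  +0.144  -0.277  -0.201
     83  0.3402   +0.000  +0.030  +0.000  +0.000   +0.046  +0.090  +0.019  -0.001   -0.117  +0.033  -0.572  -1.450
    124  0.5082   +0.000  +0.030  -0.001  +0.000   +0.066  +0.081  +0.313  -0.311   -0.116  +0.030  +0.000  +0.000


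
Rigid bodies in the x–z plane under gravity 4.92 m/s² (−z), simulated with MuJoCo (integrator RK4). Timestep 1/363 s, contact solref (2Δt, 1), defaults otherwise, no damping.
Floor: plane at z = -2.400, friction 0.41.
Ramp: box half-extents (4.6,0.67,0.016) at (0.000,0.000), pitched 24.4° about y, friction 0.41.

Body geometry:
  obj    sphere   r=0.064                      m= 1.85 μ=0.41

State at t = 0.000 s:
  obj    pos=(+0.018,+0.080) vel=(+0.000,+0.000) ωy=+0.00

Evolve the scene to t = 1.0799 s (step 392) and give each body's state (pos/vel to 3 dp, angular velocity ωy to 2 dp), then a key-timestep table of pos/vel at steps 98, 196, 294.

State at t = 1.0799 s:
  obj    pos=(+0.789,-0.270) vel=(+1.428,-0.648) ωy=+24.49

Key-timestep trajectory:
   step    t(s)  obj.x    obj.z    obj.vx   obj.vz 
     98  0.2700   +0.066  +0.058  +0.357  -0.162
    196  0.5399   +0.211  -0.008  +0.714  -0.324
    294  0.8099   +0.452  -0.117  +1.071  -0.486


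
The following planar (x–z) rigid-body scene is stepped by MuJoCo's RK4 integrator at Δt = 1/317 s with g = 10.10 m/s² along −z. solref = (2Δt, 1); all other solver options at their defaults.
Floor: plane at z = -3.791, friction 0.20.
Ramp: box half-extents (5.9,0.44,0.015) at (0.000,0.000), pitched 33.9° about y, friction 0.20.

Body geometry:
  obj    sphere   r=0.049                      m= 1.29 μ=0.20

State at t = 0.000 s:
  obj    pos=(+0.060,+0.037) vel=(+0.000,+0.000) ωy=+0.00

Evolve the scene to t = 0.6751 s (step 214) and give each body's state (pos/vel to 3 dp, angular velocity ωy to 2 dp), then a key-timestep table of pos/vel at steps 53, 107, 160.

State at t = 0.6751 s:
  obj    pos=(+0.821,-0.475) vel=(+2.255,-1.515) ωy=+55.42

Key-timestep trajectory:
   step    t(s)  obj.x    obj.z    obj.vx   obj.vz 
     53  0.1672   +0.107  +0.005  +0.559  -0.375
    107  0.3375   +0.250  -0.091  +1.128  -0.758
    160  0.5047   +0.485  -0.249  +1.686  -1.133


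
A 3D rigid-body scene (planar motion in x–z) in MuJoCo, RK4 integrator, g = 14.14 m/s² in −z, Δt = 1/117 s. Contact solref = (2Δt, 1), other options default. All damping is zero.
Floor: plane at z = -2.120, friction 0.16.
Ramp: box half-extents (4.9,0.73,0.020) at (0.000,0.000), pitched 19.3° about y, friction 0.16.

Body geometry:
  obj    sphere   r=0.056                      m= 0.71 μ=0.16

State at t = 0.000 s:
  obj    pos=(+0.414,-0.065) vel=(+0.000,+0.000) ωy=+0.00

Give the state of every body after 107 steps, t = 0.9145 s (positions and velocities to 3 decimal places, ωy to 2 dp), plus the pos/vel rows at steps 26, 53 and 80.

State at t = 0.9145 s:
  obj    pos=(+1.732,-0.526) vel=(+2.882,-1.009) ωy=+54.49

Key-timestep trajectory:
   step    t(s)  obj.x    obj.z    obj.vx   obj.vz 
     26  0.2222   +0.492  -0.092  +0.700  -0.245
     53  0.4530   +0.738  -0.178  +1.427  -0.500
     80  0.6838   +1.151  -0.323  +2.155  -0.755


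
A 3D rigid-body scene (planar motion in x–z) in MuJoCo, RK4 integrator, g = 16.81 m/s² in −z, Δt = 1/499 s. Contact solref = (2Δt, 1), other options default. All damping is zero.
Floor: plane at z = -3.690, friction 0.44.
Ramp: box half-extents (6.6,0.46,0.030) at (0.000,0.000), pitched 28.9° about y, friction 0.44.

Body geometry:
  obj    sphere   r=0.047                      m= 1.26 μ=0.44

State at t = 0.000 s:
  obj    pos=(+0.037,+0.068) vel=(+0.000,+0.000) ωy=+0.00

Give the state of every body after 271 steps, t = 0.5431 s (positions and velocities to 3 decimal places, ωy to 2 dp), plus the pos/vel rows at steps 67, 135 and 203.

State at t = 0.5431 s:
  obj    pos=(+0.786,-0.346) vel=(+2.759,-1.523) ωy=+67.04

Key-timestep trajectory:
   step    t(s)  obj.x    obj.z    obj.vx   obj.vz 
     67  0.1343   +0.083  +0.042  +0.682  -0.377
    135  0.2705   +0.223  -0.035  +1.374  -0.759
    203  0.4068   +0.457  -0.164  +2.067  -1.141


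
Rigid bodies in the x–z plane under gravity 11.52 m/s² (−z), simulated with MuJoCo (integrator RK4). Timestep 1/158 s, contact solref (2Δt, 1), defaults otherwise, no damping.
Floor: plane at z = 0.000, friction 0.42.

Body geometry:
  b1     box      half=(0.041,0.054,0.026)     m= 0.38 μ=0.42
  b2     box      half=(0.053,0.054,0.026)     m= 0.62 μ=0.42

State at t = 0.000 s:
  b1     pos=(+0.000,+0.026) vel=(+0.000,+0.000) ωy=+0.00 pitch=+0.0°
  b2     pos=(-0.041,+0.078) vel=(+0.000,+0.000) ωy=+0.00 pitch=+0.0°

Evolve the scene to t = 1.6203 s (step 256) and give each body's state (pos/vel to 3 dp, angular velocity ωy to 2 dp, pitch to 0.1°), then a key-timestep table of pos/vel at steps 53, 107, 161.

State at t = 1.6203 s:
  b1     pos=(+0.000,+0.026) vel=(+0.000,+0.000) ωy=+0.00 pitch=+0.0°
  b2     pos=(-0.095,+0.053) vel=(+0.000,+0.000) ωy=+0.00 pitch=-90.0°

Key-timestep trajectory:
   step    t(s)  b1.x    b1.z    b1.vx   b1.vz   b2.x    b2.z    b2.vx   b2.vz 
     53  0.3354   +0.000  +0.026  +0.000  +0.000   -0.043  +0.078  -0.027  -0.002
    107  0.6772   +0.000  +0.026  +0.000  +0.000   -0.106  +0.057  -0.150  +0.054
    161  1.0190   +0.000  +0.026  +0.000  +0.000   -0.087  +0.056  +0.000  +0.003


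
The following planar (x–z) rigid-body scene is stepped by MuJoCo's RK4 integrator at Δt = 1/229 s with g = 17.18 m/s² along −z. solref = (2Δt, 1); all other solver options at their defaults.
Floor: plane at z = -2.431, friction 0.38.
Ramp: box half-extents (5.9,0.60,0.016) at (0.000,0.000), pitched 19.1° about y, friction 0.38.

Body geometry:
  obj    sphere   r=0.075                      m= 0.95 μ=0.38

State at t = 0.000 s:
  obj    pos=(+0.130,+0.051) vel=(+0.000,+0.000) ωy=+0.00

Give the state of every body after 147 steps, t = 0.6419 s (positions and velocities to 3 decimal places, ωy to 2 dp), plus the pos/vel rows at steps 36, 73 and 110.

State at t = 0.6419 s:
  obj    pos=(+0.912,-0.219) vel=(+2.436,-0.843) ωy=+34.36

Key-timestep trajectory:
   step    t(s)  obj.x    obj.z    obj.vx   obj.vz 
     36  0.1572   +0.177  +0.035  +0.597  -0.207
     73  0.3188   +0.323  -0.016  +1.210  -0.419
    110  0.4803   +0.568  -0.100  +1.823  -0.631


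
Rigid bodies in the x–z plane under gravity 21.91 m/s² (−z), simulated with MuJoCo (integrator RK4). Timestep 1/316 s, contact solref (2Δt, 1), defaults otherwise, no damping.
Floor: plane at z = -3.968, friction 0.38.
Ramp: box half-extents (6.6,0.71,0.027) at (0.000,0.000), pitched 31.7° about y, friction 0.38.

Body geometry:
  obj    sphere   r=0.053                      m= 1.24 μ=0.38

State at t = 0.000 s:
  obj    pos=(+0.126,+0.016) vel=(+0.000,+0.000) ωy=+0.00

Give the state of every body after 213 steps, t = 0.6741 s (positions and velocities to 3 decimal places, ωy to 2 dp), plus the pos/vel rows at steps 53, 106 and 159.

State at t = 0.6741 s:
  obj    pos=(+1.716,-0.966) vel=(+4.716,-2.913) ωy=+104.57

Key-timestep trajectory:
   step    t(s)  obj.x    obj.z    obj.vx   obj.vz 
     53  0.1677   +0.225  -0.045  +1.174  -0.725
    106  0.3354   +0.520  -0.227  +2.347  -1.450
    159  0.5032   +1.012  -0.531  +3.521  -2.174


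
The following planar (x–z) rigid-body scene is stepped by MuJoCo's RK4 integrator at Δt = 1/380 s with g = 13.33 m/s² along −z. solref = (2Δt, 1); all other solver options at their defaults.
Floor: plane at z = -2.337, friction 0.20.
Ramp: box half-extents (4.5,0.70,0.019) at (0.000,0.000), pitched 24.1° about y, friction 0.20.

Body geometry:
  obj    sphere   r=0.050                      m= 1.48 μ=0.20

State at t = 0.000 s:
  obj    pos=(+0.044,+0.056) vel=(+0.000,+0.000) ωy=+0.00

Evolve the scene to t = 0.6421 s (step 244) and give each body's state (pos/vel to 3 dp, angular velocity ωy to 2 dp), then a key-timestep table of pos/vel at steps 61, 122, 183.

State at t = 0.6421 s:
  obj    pos=(+0.776,-0.271) vel=(+2.279,-1.019) ωy=+49.92

Key-timestep trajectory:
   step    t(s)  obj.x    obj.z    obj.vx   obj.vz 
     61  0.1605   +0.090  +0.035  +0.570  -0.255
    122  0.3211   +0.227  -0.026  +1.140  -0.510
    183  0.4816   +0.456  -0.128  +1.709  -0.765


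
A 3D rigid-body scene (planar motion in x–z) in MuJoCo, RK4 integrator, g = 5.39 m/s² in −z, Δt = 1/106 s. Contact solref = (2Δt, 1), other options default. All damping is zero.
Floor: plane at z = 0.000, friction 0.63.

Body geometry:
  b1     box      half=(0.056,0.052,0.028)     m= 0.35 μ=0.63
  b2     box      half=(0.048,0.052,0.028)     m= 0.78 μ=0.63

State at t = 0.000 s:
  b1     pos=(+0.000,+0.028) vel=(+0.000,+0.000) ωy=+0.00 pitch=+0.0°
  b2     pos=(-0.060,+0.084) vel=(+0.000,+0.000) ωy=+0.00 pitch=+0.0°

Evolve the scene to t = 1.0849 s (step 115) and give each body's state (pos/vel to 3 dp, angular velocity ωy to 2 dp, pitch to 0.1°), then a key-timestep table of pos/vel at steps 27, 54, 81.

State at t = 1.0849 s:
  b1     pos=(+0.000,+0.028) vel=(+0.000,+0.000) ωy=+0.00 pitch=+0.0°
  b2     pos=(-0.181,+0.028) vel=(+0.000,+0.000) ωy=+0.00 pitch=+180.0°

Key-timestep trajectory:
   step    t(s)  b1.x    b1.z    b1.vx   b1.vz   b2.x    b2.z    b2.vx   b2.vz 
     27  0.2547   +0.000  +0.028  +0.000  +0.000   -0.075  +0.077  -0.139  -0.121
     54  0.5094   +0.000  +0.028  +0.000  +0.000   -0.123  +0.055  -0.118  +0.018
     81  0.7642   +0.000  +0.028  +0.000  +0.000   -0.156  +0.049  -0.216  -0.119


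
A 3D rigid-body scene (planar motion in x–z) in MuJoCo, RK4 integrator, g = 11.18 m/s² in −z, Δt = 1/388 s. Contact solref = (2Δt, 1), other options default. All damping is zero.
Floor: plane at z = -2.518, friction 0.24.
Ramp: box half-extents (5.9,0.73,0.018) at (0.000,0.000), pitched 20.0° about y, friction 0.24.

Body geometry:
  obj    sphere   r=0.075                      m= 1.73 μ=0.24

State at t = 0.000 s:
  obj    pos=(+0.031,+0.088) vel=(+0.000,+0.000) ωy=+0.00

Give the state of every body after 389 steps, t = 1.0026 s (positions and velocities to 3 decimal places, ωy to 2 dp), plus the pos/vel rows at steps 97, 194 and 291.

State at t = 1.0026 s:
  obj    pos=(+1.321,-0.382) vel=(+2.573,-0.937) ωy=+36.51

Key-timestep trajectory:
   step    t(s)  obj.x    obj.z    obj.vx   obj.vz 
     97  0.2500   +0.111  +0.059  +0.642  -0.234
    194  0.5000   +0.352  -0.029  +1.283  -0.467
    291  0.7500   +0.753  -0.175  +1.925  -0.701


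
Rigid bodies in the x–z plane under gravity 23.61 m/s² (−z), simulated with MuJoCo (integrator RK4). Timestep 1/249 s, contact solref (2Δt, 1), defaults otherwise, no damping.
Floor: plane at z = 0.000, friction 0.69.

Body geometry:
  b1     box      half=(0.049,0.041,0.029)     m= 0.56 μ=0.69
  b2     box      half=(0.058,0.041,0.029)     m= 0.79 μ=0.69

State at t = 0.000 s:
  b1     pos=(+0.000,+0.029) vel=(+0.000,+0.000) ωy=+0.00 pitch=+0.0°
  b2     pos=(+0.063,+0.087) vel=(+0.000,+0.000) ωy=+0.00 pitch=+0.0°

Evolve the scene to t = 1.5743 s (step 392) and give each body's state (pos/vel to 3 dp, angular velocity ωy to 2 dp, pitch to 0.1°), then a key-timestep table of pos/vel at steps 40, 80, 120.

State at t = 1.5743 s:
  b1     pos=(+0.000,+0.029) vel=(+0.000,+0.000) ωy=+0.00 pitch=+0.0°
  b2     pos=(+0.122,+0.058) vel=(+0.000,+0.000) ωy=+0.00 pitch=+90.0°

Key-timestep trajectory:
   step    t(s)  b1.x    b1.z    b1.vx   b1.vz   b2.x    b2.z    b2.vx   b2.vz 
     40  0.1606   +0.000  +0.029  +0.000  +0.000   +0.100  +0.064  +0.327  -0.043
     80  0.3213   +0.000  +0.029  +0.000  +0.000   +0.134  +0.063  -0.115  -0.031
    120  0.4819   +0.000  +0.029  +0.000  +0.000   +0.125  +0.059  +0.075  +0.074


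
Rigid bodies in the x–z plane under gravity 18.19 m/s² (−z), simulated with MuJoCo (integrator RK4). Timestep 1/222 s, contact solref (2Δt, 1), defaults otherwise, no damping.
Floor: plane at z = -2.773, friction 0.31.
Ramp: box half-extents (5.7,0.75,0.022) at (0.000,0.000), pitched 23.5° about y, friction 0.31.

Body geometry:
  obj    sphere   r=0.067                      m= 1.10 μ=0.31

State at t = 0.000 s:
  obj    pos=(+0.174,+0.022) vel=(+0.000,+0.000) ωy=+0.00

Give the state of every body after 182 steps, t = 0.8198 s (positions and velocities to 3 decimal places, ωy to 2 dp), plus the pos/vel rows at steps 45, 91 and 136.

State at t = 0.8198 s:
  obj    pos=(+1.771,-0.673) vel=(+3.895,-1.694) ωy=+63.38

Key-timestep trajectory:
   step    t(s)  obj.x    obj.z    obj.vx   obj.vz 
     45  0.2027   +0.272  -0.021  +0.963  -0.419
     91  0.4099   +0.573  -0.152  +1.948  -0.847
    136  0.6126   +1.066  -0.366  +2.911  -1.266


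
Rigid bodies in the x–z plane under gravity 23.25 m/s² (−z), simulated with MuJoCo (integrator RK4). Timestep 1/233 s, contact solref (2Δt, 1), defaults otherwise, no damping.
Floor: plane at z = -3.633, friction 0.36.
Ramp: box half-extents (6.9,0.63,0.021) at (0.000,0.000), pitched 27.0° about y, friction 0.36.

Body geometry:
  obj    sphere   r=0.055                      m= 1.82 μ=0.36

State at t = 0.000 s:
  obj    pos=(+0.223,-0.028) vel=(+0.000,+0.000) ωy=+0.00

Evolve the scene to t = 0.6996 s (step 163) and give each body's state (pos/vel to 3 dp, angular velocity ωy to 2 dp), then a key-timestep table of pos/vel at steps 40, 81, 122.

State at t = 0.6996 s:
  obj    pos=(+1.867,-0.866) vel=(+4.699,-2.394) ωy=+95.88

Key-timestep trajectory:
   step    t(s)  obj.x    obj.z    obj.vx   obj.vz 
     40  0.1717   +0.322  -0.079  +1.153  -0.588
     81  0.3476   +0.629  -0.235  +2.335  -1.190
    122  0.5236   +1.144  -0.498  +3.517  -1.792


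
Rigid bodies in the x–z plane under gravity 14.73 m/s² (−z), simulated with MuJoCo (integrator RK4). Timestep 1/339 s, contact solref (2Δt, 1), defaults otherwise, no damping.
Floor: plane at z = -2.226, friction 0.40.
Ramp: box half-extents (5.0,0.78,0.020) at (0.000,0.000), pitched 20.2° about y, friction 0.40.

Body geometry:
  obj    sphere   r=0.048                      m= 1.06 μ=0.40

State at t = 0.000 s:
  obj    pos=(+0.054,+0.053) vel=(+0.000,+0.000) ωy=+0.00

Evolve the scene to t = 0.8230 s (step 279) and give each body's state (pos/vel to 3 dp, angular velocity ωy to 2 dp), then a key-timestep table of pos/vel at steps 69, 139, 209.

State at t = 0.8230 s:
  obj    pos=(+1.209,-0.372) vel=(+2.806,-1.032) ωy=+62.28

Key-timestep trajectory:
   step    t(s)  obj.x    obj.z    obj.vx   obj.vz 
     69  0.2035   +0.125  +0.027  +0.694  -0.255
    139  0.4100   +0.341  -0.053  +1.398  -0.514
    209  0.6165   +0.702  -0.186  +2.102  -0.773


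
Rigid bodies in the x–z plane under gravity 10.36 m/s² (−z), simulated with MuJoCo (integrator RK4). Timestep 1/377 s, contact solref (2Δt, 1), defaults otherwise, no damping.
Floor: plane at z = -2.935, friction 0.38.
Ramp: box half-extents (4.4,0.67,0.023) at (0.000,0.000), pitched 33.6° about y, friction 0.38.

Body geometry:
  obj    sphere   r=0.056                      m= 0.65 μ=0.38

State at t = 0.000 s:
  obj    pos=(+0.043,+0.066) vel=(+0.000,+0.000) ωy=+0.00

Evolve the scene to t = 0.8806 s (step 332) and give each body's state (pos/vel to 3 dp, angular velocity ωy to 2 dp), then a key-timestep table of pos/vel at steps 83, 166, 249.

State at t = 0.8806 s:
  obj    pos=(+1.366,-0.813) vel=(+3.004,-1.996) ωy=+64.39

Key-timestep trajectory:
   step    t(s)  obj.x    obj.z    obj.vx   obj.vz 
     83  0.2202   +0.126  +0.011  +0.751  -0.499
    166  0.4403   +0.374  -0.154  +1.502  -0.998
    249  0.6605   +0.787  -0.428  +2.253  -1.497


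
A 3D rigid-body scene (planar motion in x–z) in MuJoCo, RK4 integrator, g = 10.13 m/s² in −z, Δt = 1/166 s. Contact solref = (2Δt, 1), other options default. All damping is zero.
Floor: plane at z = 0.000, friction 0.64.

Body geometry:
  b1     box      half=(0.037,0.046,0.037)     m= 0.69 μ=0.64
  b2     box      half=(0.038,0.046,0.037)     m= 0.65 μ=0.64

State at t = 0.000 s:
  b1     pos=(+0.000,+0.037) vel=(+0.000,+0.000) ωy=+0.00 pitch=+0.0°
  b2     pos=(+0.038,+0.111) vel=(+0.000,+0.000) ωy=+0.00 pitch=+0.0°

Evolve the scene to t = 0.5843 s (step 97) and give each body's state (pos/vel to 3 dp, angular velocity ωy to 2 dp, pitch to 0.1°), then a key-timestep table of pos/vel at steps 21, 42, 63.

State at t = 0.5843 s:
  b1     pos=(+0.000,+0.037) vel=(+0.000,+0.000) ωy=+0.00 pitch=+0.0°
  b2     pos=(+0.083,+0.038) vel=(+0.000,+0.000) ωy=+0.00 pitch=+90.0°

Key-timestep trajectory:
   step    t(s)  b1.x    b1.z    b1.vx   b1.vz   b2.x    b2.z    b2.vx   b2.vz 
     21  0.1265   +0.000  +0.037  +0.000  +0.000   +0.040  +0.111  +0.033  -0.002
     42  0.2530   +0.000  +0.037  +0.000  +0.000   +0.050  +0.109  +0.160  -0.058
     63  0.3795   +0.000  +0.037  +0.000  +0.000   +0.081  +0.064  +0.276  -0.872


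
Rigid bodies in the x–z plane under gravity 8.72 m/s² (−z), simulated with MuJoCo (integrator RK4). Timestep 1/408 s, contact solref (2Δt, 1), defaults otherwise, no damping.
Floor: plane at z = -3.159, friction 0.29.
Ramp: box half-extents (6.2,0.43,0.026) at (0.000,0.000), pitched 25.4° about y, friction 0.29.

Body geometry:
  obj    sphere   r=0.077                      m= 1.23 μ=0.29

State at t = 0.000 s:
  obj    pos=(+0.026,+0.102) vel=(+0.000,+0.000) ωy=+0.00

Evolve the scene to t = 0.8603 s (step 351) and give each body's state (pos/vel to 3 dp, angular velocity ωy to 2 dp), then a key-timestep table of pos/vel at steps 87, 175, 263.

State at t = 0.8603 s:
  obj    pos=(+0.919,-0.322) vel=(+2.076,-0.986) ωy=+29.85

Key-timestep trajectory:
   step    t(s)  obj.x    obj.z    obj.vx   obj.vz 
     87  0.2132   +0.081  +0.076  +0.515  -0.244
    175  0.4289   +0.248  -0.004  +1.035  -0.492
    263  0.6446   +0.527  -0.136  +1.556  -0.739


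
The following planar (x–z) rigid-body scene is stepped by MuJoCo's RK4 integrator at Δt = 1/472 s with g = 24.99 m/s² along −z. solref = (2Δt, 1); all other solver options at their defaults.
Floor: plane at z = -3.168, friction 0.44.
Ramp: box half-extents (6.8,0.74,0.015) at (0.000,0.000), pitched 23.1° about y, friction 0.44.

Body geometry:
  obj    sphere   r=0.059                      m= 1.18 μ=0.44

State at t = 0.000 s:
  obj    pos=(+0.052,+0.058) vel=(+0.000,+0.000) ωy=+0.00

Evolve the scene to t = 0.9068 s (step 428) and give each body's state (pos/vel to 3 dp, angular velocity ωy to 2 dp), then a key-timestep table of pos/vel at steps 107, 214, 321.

State at t = 0.9068 s:
  obj    pos=(+2.701,-1.071) vel=(+5.841,-2.491) ωy=+107.63

Key-timestep trajectory:
   step    t(s)  obj.x    obj.z    obj.vx   obj.vz 
    107  0.2267   +0.218  -0.012  +1.460  -0.623
    214  0.4534   +0.714  -0.224  +2.921  -1.246
    321  0.6801   +1.542  -0.577  +4.381  -1.869


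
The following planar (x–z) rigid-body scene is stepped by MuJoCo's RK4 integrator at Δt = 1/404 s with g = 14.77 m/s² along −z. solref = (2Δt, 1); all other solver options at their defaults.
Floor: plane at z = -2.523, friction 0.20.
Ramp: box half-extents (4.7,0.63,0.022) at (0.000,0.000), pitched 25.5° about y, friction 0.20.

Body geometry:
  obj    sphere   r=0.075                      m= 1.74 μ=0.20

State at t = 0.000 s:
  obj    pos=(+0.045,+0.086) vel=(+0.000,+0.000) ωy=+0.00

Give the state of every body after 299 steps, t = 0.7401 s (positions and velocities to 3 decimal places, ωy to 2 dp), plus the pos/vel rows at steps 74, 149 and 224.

State at t = 0.7401 s:
  obj    pos=(+1.168,-0.450) vel=(+3.034,-1.447) ωy=+44.81

Key-timestep trajectory:
   step    t(s)  obj.x    obj.z    obj.vx   obj.vz 
     74  0.1832   +0.114  +0.053  +0.751  -0.358
    149  0.3688   +0.324  -0.047  +1.512  -0.721
    224  0.5545   +0.675  -0.215  +2.273  -1.084


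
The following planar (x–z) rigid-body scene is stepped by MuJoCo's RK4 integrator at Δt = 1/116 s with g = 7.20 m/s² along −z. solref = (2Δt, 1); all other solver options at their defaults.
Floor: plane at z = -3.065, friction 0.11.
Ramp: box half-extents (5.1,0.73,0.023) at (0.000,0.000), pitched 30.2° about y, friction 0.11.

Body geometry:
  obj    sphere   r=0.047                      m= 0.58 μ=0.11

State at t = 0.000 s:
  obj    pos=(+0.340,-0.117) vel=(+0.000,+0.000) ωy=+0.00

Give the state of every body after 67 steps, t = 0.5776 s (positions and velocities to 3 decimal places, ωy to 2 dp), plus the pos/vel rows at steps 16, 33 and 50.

State at t = 0.5776 s:
  obj    pos=(+0.764,-0.363) vel=(+1.472,-0.841) ωy=+21.09

Key-timestep trajectory:
   step    t(s)  obj.x    obj.z    obj.vx   obj.vz 
     16  0.1379   +0.364  -0.131  +0.353  -0.198
     33  0.2845   +0.443  -0.177  +0.733  -0.396
     50  0.4310   +0.576  -0.254  +1.088  -0.650


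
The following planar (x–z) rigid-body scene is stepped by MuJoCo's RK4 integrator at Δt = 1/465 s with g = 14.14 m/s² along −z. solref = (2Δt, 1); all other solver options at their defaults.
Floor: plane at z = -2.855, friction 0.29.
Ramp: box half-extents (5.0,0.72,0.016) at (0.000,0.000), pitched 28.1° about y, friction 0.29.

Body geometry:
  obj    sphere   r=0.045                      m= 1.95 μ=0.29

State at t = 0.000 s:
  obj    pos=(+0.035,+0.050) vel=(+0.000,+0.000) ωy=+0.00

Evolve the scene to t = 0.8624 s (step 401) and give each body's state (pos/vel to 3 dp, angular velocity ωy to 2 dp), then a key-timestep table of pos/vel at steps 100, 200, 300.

State at t = 0.8624 s:
  obj    pos=(+1.596,-0.783) vel=(+3.619,-1.932) ωy=+91.16

Key-timestep trajectory:
   step    t(s)  obj.x    obj.z    obj.vx   obj.vz 
    100  0.2151   +0.132  -0.001  +0.903  -0.482
    200  0.4301   +0.423  -0.157  +1.805  -0.964
    300  0.6452   +0.909  -0.416  +2.707  -1.446


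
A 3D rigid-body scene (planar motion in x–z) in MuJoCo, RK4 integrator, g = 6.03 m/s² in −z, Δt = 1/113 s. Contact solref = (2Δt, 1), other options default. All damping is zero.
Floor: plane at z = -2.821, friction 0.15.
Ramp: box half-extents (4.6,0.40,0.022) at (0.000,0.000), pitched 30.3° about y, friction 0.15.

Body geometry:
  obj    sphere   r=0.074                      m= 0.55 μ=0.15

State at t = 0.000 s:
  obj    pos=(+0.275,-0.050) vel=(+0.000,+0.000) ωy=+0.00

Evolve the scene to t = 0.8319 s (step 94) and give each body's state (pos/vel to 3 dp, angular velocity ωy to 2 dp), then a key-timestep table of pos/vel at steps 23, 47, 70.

State at t = 0.8319 s:
  obj    pos=(+0.951,-0.445) vel=(+1.627,-0.944) ωy=+21.95

Key-timestep trajectory:
   step    t(s)  obj.x    obj.z    obj.vx   obj.vz 
     23  0.2035   +0.316  -0.073  +0.394  -0.241
     47  0.4159   +0.444  -0.148  +0.816  -0.467
     70  0.6195   +0.650  -0.269  +1.210  -0.708


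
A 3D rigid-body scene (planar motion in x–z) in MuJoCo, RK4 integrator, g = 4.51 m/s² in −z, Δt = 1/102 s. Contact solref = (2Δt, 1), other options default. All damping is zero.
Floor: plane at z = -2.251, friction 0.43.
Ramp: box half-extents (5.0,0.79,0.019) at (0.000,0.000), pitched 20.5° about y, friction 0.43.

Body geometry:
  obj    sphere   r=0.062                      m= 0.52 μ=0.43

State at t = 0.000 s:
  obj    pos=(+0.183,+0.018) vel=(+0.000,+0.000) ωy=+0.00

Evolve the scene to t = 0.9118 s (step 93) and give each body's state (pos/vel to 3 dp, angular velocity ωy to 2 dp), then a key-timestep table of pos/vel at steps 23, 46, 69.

State at t = 0.9118 s:
  obj    pos=(+0.622,-0.146) vel=(+0.964,-0.360) ωy=+16.59

Key-timestep trajectory:
   step    t(s)  obj.x    obj.z    obj.vx   obj.vz 
     23  0.2255   +0.210  +0.008  +0.238  -0.089
     46  0.4510   +0.291  -0.022  +0.477  -0.178
     69  0.6765   +0.425  -0.072  +0.715  -0.267


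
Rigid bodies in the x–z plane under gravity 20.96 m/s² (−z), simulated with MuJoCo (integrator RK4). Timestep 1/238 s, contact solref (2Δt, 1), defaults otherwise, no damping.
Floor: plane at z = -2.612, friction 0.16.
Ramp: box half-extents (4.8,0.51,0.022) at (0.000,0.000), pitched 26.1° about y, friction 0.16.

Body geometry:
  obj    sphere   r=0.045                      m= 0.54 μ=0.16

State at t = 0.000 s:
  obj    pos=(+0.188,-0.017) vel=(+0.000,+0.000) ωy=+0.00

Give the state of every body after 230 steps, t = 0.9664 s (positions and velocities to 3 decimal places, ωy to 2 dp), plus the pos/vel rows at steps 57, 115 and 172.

State at t = 0.9664 s:
  obj    pos=(+2.950,-1.371) vel=(+5.716,-2.800) ωy=+141.41

Key-timestep trajectory:
   step    t(s)  obj.x    obj.z    obj.vx   obj.vz 
     57  0.2395   +0.358  -0.101  +1.417  -0.694
    115  0.4832   +0.879  -0.356  +2.858  -1.400
    172  0.7227   +1.733  -0.774  +4.275  -2.094


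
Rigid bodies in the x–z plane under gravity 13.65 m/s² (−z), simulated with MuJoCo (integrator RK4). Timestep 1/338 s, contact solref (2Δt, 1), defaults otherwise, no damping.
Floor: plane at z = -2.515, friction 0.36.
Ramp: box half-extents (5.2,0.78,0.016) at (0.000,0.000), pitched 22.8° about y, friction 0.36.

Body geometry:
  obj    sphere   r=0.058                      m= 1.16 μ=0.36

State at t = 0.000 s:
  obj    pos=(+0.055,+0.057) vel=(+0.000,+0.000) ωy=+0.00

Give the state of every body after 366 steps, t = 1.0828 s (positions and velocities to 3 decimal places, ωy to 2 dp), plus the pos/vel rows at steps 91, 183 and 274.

State at t = 1.0828 s:
  obj    pos=(+2.097,-0.801) vel=(+3.772,-1.585) ωy=+70.53

Key-timestep trajectory:
   step    t(s)  obj.x    obj.z    obj.vx   obj.vz 
     91  0.2692   +0.181  +0.004  +0.938  -0.394
    183  0.5414   +0.566  -0.157  +1.886  -0.793
    274  0.8107   +1.200  -0.424  +2.824  -1.187


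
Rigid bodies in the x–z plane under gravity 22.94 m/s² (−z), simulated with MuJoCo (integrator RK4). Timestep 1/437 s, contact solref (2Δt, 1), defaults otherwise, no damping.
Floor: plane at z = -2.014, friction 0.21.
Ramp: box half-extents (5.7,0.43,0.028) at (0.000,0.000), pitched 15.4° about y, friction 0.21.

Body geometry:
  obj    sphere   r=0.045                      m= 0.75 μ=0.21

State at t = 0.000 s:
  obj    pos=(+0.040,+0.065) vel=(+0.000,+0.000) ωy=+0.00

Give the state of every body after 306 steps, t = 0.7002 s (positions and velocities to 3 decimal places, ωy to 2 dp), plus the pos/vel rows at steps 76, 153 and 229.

State at t = 0.7002 s:
  obj    pos=(+1.068,-0.219) vel=(+2.938,-0.809) ωy=+67.70

Key-timestep trajectory:
   step    t(s)  obj.x    obj.z    obj.vx   obj.vz 
     76  0.1739   +0.103  +0.047  +0.730  -0.201
    153  0.3501   +0.297  -0.006  +1.469  -0.405
    229  0.5240   +0.616  -0.094  +2.198  -0.606


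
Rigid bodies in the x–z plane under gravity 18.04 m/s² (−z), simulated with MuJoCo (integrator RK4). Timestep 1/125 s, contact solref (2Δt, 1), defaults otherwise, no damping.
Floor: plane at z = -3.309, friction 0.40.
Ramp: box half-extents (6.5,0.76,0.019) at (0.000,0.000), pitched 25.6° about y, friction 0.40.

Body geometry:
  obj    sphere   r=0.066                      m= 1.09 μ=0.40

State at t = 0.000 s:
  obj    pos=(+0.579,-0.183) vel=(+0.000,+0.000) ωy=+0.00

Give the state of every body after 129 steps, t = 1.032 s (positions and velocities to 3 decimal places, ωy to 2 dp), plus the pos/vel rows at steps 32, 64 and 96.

State at t = 1.032 s:
  obj    pos=(+3.253,-1.464) vel=(+5.181,-2.482) ωy=+87.04

Key-timestep trajectory:
   step    t(s)  obj.x    obj.z    obj.vx   obj.vz 
     32  0.2560   +0.744  -0.262  +1.286  -0.616
     64  0.5120   +1.237  -0.499  +2.571  -1.232
     96  0.7680   +2.060  -0.893  +3.856  -1.847


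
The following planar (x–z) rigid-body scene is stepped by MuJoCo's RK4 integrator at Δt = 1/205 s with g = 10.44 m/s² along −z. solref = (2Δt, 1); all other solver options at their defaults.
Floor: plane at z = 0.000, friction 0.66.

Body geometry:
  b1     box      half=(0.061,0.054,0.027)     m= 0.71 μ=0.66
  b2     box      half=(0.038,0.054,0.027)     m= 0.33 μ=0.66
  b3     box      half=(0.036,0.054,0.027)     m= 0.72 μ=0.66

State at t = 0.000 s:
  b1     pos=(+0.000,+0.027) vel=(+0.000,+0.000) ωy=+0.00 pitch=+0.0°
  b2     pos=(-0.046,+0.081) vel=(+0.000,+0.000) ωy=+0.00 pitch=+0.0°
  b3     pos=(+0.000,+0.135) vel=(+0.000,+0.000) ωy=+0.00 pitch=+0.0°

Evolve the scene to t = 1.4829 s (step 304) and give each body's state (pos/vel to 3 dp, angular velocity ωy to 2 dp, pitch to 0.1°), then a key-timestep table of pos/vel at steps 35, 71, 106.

State at t = 1.4829 s:
  b1     pos=(+0.000,+0.027) vel=(+0.000,+0.000) ωy=+0.00 pitch=+0.0°
  b2     pos=(-0.046,+0.081) vel=(+0.000,+0.000) ωy=+0.00 pitch=+0.0°
  b3     pos=(+0.037,+0.090) vel=(+0.000,+0.000) ωy=+0.00 pitch=+90.0°

Key-timestep trajectory:
   step    t(s)  b1.x    b1.z    b1.vx   b1.vz   b2.x    b2.z    b2.vx   b2.vz   b3.x    b3.z    b3.vx   b3.vz 
     35  0.1707   +0.000  +0.027  +0.000  +0.000   -0.046  +0.081  +0.000  +0.000   +0.023  +0.107  +0.220  -0.643
     71  0.3463   +0.000  +0.027  +0.000  +0.000   -0.046  +0.081  +0.000  +0.000   +0.054  +0.097  +0.014  +0.001
    106  0.5171   +0.000  +0.027  -0.002  +0.000   -0.046  +0.081  -0.002  +0.000   +0.035  +0.090  -0.071  +0.091


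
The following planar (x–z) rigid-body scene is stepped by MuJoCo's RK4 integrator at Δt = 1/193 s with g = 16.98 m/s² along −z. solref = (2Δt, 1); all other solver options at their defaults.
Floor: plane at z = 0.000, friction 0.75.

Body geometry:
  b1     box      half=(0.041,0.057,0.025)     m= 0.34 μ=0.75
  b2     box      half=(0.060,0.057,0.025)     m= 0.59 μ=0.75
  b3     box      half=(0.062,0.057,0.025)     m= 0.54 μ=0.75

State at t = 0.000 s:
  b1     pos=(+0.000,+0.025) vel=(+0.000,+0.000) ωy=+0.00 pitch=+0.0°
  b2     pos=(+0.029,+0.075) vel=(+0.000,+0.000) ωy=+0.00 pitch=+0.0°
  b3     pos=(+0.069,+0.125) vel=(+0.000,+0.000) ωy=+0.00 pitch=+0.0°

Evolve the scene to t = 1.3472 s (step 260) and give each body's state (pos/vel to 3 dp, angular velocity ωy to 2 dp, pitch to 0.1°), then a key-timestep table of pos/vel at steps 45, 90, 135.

State at t = 1.3472 s:
  b1     pos=(+0.000,+0.025) vel=(+0.000,+0.000) ωy=+0.00 pitch=+0.0°
  b2     pos=(+0.084,+0.060) vel=(+0.000,+0.000) ωy=+0.00 pitch=+90.0°
  b3     pos=(+0.253,+0.025) vel=(+0.000,+0.000) ωy=+0.00 pitch=+180.0°

Key-timestep trajectory:
   step    t(s)  b1.x    b1.z    b1.vx   b1.vz   b2.x    b2.z    b2.vx   b2.vz   b3.x    b3.z    b3.vx   b3.vz 
     45  0.2332   +0.000  +0.025  +0.000  +0.001   +0.062  +0.064  +0.352  -0.473   +0.129  +0.063  +0.264  +0.188
     90  0.4663   +0.000  +0.025  +0.000  +0.000   +0.094  +0.063  -0.144  -0.032   +0.206  +0.064  +0.351  -0.109
    135  0.6995   +0.000  +0.025  +0.000  +0.000   +0.088  +0.061  -0.032  -0.006   +0.253  +0.025  +0.000  +0.000


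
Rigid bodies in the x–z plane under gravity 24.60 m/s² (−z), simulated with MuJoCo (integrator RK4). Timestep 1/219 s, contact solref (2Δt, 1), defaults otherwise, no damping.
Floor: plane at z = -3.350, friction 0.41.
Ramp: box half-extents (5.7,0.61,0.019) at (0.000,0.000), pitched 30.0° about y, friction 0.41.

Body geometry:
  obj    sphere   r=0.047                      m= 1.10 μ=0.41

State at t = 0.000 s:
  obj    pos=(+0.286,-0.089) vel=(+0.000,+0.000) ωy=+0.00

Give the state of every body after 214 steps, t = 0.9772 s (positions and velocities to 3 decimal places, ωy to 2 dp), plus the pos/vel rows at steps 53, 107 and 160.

State at t = 0.9772 s:
  obj    pos=(+3.919,-2.186) vel=(+7.435,-4.292) ωy=+182.65

Key-timestep trajectory:
   step    t(s)  obj.x    obj.z    obj.vx   obj.vz 
     53  0.2420   +0.509  -0.218  +1.842  -1.063
    107  0.4886   +1.194  -0.613  +3.717  -2.146
    160  0.7306   +2.317  -1.261  +5.559  -3.209


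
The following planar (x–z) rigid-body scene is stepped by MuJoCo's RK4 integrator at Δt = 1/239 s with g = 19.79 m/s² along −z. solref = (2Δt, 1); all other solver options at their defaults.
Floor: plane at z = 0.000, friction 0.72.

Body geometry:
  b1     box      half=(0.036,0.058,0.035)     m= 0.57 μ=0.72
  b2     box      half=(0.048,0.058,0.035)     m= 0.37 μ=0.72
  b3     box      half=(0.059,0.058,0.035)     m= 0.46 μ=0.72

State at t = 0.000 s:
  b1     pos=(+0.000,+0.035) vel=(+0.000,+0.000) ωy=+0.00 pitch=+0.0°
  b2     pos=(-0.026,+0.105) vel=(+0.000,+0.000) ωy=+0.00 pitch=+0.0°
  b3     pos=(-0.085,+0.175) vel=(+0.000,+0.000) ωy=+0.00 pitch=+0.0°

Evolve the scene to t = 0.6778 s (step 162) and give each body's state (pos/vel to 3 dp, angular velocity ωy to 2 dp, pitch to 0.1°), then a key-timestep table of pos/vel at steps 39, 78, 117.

State at t = 0.6778 s:
  b1     pos=(+0.000,+0.035) vel=(+0.000,+0.000) ωy=+0.00 pitch=+0.0°
  b2     pos=(-0.077,+0.048) vel=(+0.000,+0.000) ωy=+0.00 pitch=-90.0°
  b3     pos=(-0.293,+0.035) vel=(+0.000,+0.000) ωy=+0.00 pitch=+180.0°

Key-timestep trajectory:
   step    t(s)  b1.x    b1.z    b1.vx   b1.vz   b2.x    b2.z    b2.vx   b2.vz   b3.x    b3.z    b3.vx   b3.vz 
     39  0.1632   +0.000  +0.035  +0.000  +0.000   -0.056  +0.100  -0.415  -0.287   -0.150  +0.102  -0.646  -1.443
     78  0.3264   +0.000  +0.035  +0.000  +0.000   -0.077  +0.048  +0.005  +0.005   -0.225  +0.068  -0.155  +0.017
    117  0.4895   +0.000  +0.035  +0.000  +0.000   -0.077  +0.048  +0.000  +0.000   -0.251  +0.066  -0.290  -0.118


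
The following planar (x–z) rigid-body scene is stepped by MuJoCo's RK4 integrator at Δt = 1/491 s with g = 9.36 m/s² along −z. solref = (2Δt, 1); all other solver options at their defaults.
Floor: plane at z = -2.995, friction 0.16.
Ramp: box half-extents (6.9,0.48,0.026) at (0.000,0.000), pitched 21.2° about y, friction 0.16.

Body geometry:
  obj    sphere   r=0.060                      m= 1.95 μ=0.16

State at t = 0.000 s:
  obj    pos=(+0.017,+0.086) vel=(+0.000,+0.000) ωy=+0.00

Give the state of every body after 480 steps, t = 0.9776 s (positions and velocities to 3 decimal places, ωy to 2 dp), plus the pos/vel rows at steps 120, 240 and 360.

State at t = 0.9776 s:
  obj    pos=(+1.094,-0.332) vel=(+2.204,-0.855) ωy=+39.39

Key-timestep trajectory:
   step    t(s)  obj.x    obj.z    obj.vx   obj.vz 
    120  0.2444   +0.084  +0.060  +0.551  -0.214
    240  0.4888   +0.286  -0.019  +1.102  -0.427
    360  0.7332   +0.623  -0.149  +1.653  -0.641


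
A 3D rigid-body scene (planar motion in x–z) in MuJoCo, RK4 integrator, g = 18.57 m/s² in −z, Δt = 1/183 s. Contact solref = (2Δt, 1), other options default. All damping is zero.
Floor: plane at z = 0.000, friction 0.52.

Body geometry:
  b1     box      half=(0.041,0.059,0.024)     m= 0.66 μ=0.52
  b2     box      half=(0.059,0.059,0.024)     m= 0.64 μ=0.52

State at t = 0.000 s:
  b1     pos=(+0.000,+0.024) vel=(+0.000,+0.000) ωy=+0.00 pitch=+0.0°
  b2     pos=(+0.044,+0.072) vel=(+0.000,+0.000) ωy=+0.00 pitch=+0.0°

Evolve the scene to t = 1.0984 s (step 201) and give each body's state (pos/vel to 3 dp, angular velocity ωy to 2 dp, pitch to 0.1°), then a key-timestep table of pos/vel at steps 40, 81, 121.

State at t = 1.0984 s:
  b1     pos=(+0.000,+0.024) vel=(+0.000,+0.000) ωy=+0.00 pitch=+0.0°
  b2     pos=(+0.104,+0.059) vel=(+0.000,+0.000) ωy=+0.00 pitch=+90.0°

Key-timestep trajectory:
   step    t(s)  b1.x    b1.z    b1.vx   b1.vz   b2.x    b2.z    b2.vx   b2.vz 
     40  0.2186   +0.000  +0.024  +0.000  +0.000   +0.071  +0.062  +0.212  +0.092
     81  0.4426   +0.000  +0.024  +0.000  +0.000   +0.116  +0.063  +0.045  +0.009
    121  0.6612   +0.000  +0.024  +0.000  +0.000   +0.103  +0.059  +0.200  -0.106


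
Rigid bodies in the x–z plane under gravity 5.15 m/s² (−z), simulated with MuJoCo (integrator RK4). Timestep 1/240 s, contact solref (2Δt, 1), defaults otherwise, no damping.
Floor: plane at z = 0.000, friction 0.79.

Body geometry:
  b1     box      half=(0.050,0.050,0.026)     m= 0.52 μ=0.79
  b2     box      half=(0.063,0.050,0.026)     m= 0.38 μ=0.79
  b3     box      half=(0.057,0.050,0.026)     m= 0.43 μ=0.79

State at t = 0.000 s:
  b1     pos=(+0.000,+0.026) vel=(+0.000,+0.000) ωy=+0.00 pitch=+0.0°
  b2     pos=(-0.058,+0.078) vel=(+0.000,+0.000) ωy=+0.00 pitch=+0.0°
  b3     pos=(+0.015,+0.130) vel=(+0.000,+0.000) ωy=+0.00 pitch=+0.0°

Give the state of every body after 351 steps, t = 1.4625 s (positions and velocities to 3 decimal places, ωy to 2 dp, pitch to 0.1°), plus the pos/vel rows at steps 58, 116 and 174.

State at t = 1.4625 s:
  b1     pos=(+0.000,+0.026) vel=(+0.000,+0.000) ωy=+0.00 pitch=+0.0°
  b2     pos=(-0.075,+0.064) vel=(+0.000,+0.000) ωy=+0.00 pitch=-46.6°
  b3     pos=(+0.147,+0.026) vel=(+0.000,+0.000) ωy=+0.00 pitch=+180.0°

Key-timestep trajectory:
   step    t(s)  b1.x    b1.z    b1.vx   b1.vz   b2.x    b2.z    b2.vx   b2.vz   b3.x    b3.z    b3.vx   b3.vz 
     58  0.2417   +0.000  +0.026  +0.001  -0.001   -0.058  +0.078  -0.001  -0.001   +0.033  +0.112  +0.136  +0.036
    116  0.4833   +0.000  +0.026  +0.000  +0.000   -0.073  +0.066  -0.113  -0.179   +0.059  +0.114  +0.129  -0.024
    174  0.7250   +0.000  +0.026  +0.000  +0.000   -0.083  +0.066  +0.058  -0.014   +0.115  +0.063  +0.283  -0.630


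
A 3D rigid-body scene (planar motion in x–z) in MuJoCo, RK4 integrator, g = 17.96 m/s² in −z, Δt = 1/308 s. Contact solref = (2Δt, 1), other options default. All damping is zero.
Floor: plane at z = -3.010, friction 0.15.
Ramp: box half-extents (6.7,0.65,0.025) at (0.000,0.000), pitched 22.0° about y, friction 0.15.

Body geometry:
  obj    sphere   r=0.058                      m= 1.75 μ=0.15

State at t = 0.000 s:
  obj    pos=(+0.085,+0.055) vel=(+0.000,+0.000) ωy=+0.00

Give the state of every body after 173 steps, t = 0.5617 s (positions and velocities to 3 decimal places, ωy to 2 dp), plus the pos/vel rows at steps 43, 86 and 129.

State at t = 0.5617 s:
  obj    pos=(+0.788,-0.229) vel=(+2.503,-1.011) ωy=+46.52

Key-timestep trajectory:
   step    t(s)  obj.x    obj.z    obj.vx   obj.vz 
     43  0.1396   +0.129  +0.038  +0.622  -0.251
     86  0.2792   +0.259  -0.015  +1.244  -0.503
    129  0.4188   +0.476  -0.103  +1.866  -0.754


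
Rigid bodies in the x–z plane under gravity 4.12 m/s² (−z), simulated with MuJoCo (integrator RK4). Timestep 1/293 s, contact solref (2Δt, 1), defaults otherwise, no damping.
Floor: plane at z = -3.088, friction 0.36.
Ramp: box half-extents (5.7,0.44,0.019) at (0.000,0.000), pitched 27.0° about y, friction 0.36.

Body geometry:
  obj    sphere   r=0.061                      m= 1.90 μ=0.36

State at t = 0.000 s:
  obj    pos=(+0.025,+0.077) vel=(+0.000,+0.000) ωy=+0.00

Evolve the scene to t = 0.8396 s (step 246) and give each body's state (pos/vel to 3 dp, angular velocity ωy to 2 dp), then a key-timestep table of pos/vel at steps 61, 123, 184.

State at t = 0.8396 s:
  obj    pos=(+0.445,-0.137) vel=(+1.000,-0.509) ωy=+18.39

Key-timestep trajectory:
   step    t(s)  obj.x    obj.z    obj.vx   obj.vz 
     61  0.2082   +0.051  +0.064  +0.248  -0.126
    123  0.4198   +0.130  +0.024  +0.500  -0.255
    184  0.6280   +0.260  -0.043  +0.748  -0.381
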